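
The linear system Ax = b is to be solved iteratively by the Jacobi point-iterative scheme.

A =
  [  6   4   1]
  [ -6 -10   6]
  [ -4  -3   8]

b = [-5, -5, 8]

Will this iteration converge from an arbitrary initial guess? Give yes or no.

Split A = D + L + U, D = diag(6, -10, 8).
T_J = -D⁻¹(L+U): T[1,0] = -(-6)/(-10) = -0.6000; T[1,1] = 0.
  T[0,:] = [+0.0000, -0.6667, -0.1667]
  T[1,:] = [-0.6000, +0.0000, +0.6000]
  T[2,:] = [+0.5000, +0.3750, +0.0000]
|λ(T)| sorted: 0.8554, 0.4359, 0.4359.
ρ(T) = max|λ| = 0.8554; 0.8554 < 1: convergent.

yes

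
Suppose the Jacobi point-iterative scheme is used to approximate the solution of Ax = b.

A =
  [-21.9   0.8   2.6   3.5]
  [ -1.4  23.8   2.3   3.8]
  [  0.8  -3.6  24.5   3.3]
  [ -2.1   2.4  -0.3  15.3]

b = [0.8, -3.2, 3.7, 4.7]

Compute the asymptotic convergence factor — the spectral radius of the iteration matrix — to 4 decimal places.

Let D = diag(-21.9, 23.8, 24.5, 15.3); L, U the strict triangles.
Jacobi T = -D⁻¹(L+U): T[1,2] = -(2.3)/(23.8) = -0.0966; T[1,1] = 0.
  T[0,:] = [+0.0000, +0.0365, +0.1187, +0.1598]
  T[1,:] = [+0.0588, +0.0000, -0.0966, -0.1597]
  T[2,:] = [-0.0327, +0.1469, +0.0000, -0.1347]
  T[3,:] = [+0.1373, -0.1569, +0.0196, +0.0000]
moduli |λ_i(T)| = 0.2383, 0.1426, 0.1426, 0.0405.
ρ = 0.2383; 0.2383 < 1: convergent.

0.2383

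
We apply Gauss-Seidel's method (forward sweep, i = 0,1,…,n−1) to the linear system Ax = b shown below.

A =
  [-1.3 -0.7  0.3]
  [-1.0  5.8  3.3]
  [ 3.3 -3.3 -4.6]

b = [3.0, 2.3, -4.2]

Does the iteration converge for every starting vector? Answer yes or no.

Split A = D + L + U, D = diag(-1.3, 5.8, -4.6).
GS T = -(D+L)⁻¹U: row 0 first, T[0,2] = -(0.3)/(-1.3) = +0.2308; later rows by forward substitution.
  T[0,:] = [+0.0000 -0.5385 +0.2308]
  T[1,:] = [+0.0000 -0.0928 -0.5292]
  T[2,:] = [+0.0000 -0.3197 +0.5452]
eigenvalue magnitudes: 0.7467, 0.2943, 0.0000.
spectral radius ρ = 0.7467; 0.7467 < 1, so it converges for any x₀.

yes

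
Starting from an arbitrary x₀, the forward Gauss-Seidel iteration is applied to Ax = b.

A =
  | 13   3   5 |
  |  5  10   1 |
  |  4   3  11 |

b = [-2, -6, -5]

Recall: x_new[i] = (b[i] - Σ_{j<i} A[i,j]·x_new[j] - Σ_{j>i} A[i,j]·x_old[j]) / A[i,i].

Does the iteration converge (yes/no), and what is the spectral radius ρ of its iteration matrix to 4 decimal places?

Split A = D + L + U, D = diag(13, 10, 11).
Gauss-Seidel: T = -(D+L)⁻¹U, row 0 first, T[0,2] = -(5)/(13) = -0.3846; later rows by forward substitution.
  T[0,:] = [+0.0000  -0.2308  -0.3846]
  T[1,:] = [+0.0000  +0.1154  +0.0923]
  T[2,:] = [+0.0000  +0.0524  +0.1147]
|eigenvalues of T|: 0.1846, 0.0455, 0.0000.
ρ(T) = max|λ| = 0.1846; 0.1846 < 1: convergent.

yes, ρ = 0.1846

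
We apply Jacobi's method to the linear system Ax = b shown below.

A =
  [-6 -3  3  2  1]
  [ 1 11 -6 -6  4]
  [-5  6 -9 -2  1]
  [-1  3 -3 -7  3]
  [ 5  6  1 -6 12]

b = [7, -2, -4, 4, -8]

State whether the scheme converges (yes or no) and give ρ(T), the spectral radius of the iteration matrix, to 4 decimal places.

no, ρ = 1.1579

A = D + L + U where D = diag(-6, 11, -9, -7, 12).
Jacobi T = -D⁻¹(L+U): T[3,4] = -(3)/(-7) = +0.4286; T[3,3] = 0.
  T[0,:] = [+0.0000 -0.5000 +0.5000 +0.3333 +0.1667]
  T[1,:] = [-0.0909 +0.0000 +0.5455 +0.5455 -0.3636]
  T[2,:] = [-0.5556 +0.6667 +0.0000 -0.2222 +0.1111]
  T[3,:] = [-0.1429 +0.4286 -0.4286 +0.0000 +0.4286]
  T[4,:] = [-0.4167 -0.5000 -0.0833 +0.5000 +0.0000]
|λ(T)| sorted: 1.1579, 0.7314, 0.5628, 0.5628, 0.4653.
spectral radius ρ = 1.1579; 1.1579 > 1, so it fails to converge.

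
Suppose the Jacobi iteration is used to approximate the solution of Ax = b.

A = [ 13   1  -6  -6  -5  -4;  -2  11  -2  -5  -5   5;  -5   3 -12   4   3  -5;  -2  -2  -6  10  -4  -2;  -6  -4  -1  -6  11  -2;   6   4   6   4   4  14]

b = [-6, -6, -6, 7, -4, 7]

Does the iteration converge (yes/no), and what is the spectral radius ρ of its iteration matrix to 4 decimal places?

no, ρ = 1.2255

Let D = diag(13, 11, -12, 10, 11, 14); L, U the strict triangles.
Jacobi: T = -D⁻¹(L+U), T[4,3] = -(-6)/(11) = +0.5455; T[4,4] = 0.
  T[0,:] = [+0.0000, -0.0769, +0.4615, +0.4615, +0.3846, +0.3077]
  T[1,:] = [+0.1818, +0.0000, +0.1818, +0.4545, +0.4545, -0.4545]
  T[2,:] = [-0.4167, +0.2500, +0.0000, +0.3333, +0.2500, -0.4167]
  T[3,:] = [+0.2000, +0.2000, +0.6000, +0.0000, +0.4000, +0.2000]
  T[4,:] = [+0.5455, +0.3636, +0.0909, +0.5455, +0.0000, +0.1818]
  T[5,:] = [-0.4286, -0.2857, -0.4286, -0.2857, -0.2857, +0.0000]
|λ(T)| sorted: 1.2255, 0.6308, 0.5210, 0.4440, 0.4440, 0.0895.
ρ = 1.2255; 1.2255 > 1: divergent.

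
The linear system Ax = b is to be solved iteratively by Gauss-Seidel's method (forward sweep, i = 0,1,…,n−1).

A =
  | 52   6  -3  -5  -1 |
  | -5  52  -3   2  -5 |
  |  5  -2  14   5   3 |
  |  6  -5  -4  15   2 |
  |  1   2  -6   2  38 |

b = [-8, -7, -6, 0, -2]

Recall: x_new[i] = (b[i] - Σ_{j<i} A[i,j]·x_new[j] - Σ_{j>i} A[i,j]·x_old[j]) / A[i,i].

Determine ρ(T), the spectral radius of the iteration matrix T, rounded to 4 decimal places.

Split A = D + L + U, D = diag(52, 52, 14, 15, 38).
GS T = -(D+L)⁻¹U: row 0 first, T[0,1] = -(6)/(52) = -0.1154; later rows by forward substitution.
  T[0,:] = [+0.0000 -0.1154 +0.0577 +0.0962 +0.0192]
  T[1,:] = [+0.0000 -0.0111 +0.0632 -0.0292 +0.0980]
  T[2,:] = [+0.0000 +0.0396 -0.0116 -0.3957 -0.2072]
  T[3,:] = [+0.0000 +0.0530 -0.0051 -0.1537 -0.1636]
  T[4,:] = [+0.0000 +0.0071 -0.0064 -0.0554 -0.0298]
|eigenvalues of T|: 0.2483, 0.0710, 0.0710, 0.0067, 0.0000.
spectral radius ρ = 0.2483; 0.2483 < 1, so it converges for any x₀.

0.2483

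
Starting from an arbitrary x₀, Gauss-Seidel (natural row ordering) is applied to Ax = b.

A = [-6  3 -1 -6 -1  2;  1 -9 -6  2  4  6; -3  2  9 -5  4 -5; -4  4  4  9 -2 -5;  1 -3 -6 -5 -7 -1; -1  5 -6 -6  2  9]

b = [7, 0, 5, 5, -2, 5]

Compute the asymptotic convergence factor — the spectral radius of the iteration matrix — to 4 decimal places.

1.1613

Write A = D+L+U with D = diag(-6, -9, 9, 9, -7, 9).
Gauss-Seidel: T = -(D+L)⁻¹U, row 0 first, T[0,2] = -(-1)/(-6) = -0.1667; later rows by forward substitution.
  T[0,:] = [+0.0000, +0.5000, -0.1667, -1.0000, -0.1667, +0.3333]
  T[1,:] = [+0.0000, +0.0556, -0.6852, +0.1111, +0.4259, +0.7037]
  T[2,:] = [+0.0000, +0.1543, +0.0967, +0.1975, -0.5947, +0.5103]
  T[3,:] = [+0.0000, +0.1289, +0.1875, -0.5816, +0.2231, +0.1642]
  T[4,:] = [+0.0000, -0.1768, +0.0530, +0.0557, +0.1440, -0.9515]
  T[5,:] = [+0.0000, +0.2528, +0.5398, -0.4413, -0.5348, +0.3072]
moduli |λ_i(T)| = 1.1613, 0.6773, 0.6773, 0.0729, 0.0168, 0.0000.
ρ = 1.1613; 1.1613 > 1, so it fails to converge.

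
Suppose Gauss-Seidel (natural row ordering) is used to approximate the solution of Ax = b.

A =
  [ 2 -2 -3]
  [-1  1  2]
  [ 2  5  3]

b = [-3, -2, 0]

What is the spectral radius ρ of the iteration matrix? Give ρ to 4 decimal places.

Diagonal D = diag(2, 1, 3); L, U strict lower/upper.
Gauss-Seidel: T = -(D+L)⁻¹U, row 0 first, T[0,1] = -(-2)/(2) = +1.0000; later rows by forward substitution.
  T[0,:] = [+0.0000, +1.0000, +1.5000]
  T[1,:] = [+0.0000, +1.0000, -0.5000]
  T[2,:] = [+0.0000, -2.3333, -0.1667]
|eigenvalues of T|: 1.6442, 0.8109, 0.0000.
ρ(T) = max|λ| = 1.6442; 1.6442 > 1: divergent.

1.6442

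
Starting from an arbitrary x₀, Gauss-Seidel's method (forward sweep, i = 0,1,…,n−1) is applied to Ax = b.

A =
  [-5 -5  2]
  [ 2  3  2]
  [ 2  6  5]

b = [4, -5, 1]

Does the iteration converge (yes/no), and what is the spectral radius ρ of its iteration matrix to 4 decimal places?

no, ρ = 1.4417

Write A = D+L+U with D = diag(-5, 3, 5).
GS T = -(D+L)⁻¹U: row 0 first, T[0,1] = -(-5)/(-5) = -1.0000; later rows by forward substitution.
  T[0,:] = [+0.0000, -1.0000, +0.4000]
  T[1,:] = [+0.0000, +0.6667, -0.9333]
  T[2,:] = [+0.0000, -0.4000, +0.9600]
moduli |λ_i(T)| = 1.4417, 0.1850, 0.0000.
ρ(T) = max|λ| = 1.4417; 1.4417 > 1, so it fails to converge.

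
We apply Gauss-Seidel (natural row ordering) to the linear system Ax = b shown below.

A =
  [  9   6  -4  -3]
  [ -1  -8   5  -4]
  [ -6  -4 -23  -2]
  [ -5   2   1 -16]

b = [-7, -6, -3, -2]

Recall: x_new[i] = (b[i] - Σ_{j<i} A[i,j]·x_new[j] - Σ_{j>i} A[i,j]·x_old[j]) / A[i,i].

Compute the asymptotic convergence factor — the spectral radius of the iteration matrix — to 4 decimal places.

0.3193

Diagonal D = diag(9, -8, -23, -16); L, U strict lower/upper.
GS T = -(D+L)⁻¹U: row 0 first, T[0,2] = -(-4)/(9) = +0.4444; later rows by forward substitution.
  T[0,:] = [+0.0000 -0.6667 +0.4444 +0.3333]
  T[1,:] = [+0.0000 +0.0833 +0.5694 -0.5417]
  T[2,:] = [+0.0000 +0.1594 -0.2150 -0.0797]
  T[3,:] = [+0.0000 +0.2287 -0.0811 -0.1769]
|roots of det(T-λI)|: 0.3193, 0.1883, 0.1883, 0.0000.
spectral radius ρ = 0.3193; 0.3193 < 1 ⇒ converges.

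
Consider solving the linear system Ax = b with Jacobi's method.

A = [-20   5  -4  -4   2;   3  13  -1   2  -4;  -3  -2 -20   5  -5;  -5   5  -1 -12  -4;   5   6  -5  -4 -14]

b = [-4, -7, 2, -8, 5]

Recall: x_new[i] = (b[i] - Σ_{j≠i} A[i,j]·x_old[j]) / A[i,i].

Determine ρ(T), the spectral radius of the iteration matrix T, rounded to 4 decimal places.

0.7278

Write A = D+L+U with D = diag(-20, 13, -20, -12, -14).
Jacobi T = -D⁻¹(L+U): T[0,2] = -(-4)/(-20) = -0.2000; T[0,0] = 0.
  T[0,:] = [+0.0000  +0.2500  -0.2000  -0.2000  +0.1000]
  T[1,:] = [-0.2308  +0.0000  +0.0769  -0.1538  +0.3077]
  T[2,:] = [-0.1500  -0.1000  +0.0000  +0.2500  -0.2500]
  T[3,:] = [-0.4167  +0.4167  -0.0833  +0.0000  -0.3333]
  T[4,:] = [+0.3571  +0.4286  -0.3571  -0.2857  +0.0000]
|λ(T)| sorted: 0.7278, 0.3863, 0.3863, 0.1254, 0.0165.
ρ = 0.7278; 0.7278 < 1 ⇒ converges.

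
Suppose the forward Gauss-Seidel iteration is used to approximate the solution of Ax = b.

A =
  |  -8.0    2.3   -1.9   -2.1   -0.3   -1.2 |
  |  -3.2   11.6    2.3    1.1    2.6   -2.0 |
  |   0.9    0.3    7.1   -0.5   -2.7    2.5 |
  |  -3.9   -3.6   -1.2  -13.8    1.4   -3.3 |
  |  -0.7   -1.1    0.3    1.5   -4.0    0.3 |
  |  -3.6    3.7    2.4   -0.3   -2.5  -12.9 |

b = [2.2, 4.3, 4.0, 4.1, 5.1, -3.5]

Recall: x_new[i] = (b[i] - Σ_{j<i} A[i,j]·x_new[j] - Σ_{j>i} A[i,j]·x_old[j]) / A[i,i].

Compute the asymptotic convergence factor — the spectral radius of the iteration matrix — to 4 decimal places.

0.5767

Let D = diag(-8, 11.6, 7.1, -13.8, -4, -12.9); L, U the strict triangles.
GS T = -(D+L)⁻¹U: row 0 first, T[0,2] = -(-1.9)/(-8) = -0.2375; later rows by forward substitution.
  T[0,:] = [+0.0000, +0.2875, -0.2375, -0.2625, -0.0375, -0.1500]
  T[1,:] = [+0.0000, +0.0793, -0.2638, -0.1672, -0.2345, +0.1310]
  T[2,:] = [+0.0000, -0.0398, +0.0413, +0.1108, +0.3949, -0.3386]
  T[3,:] = [+0.0000, -0.0985, +0.1323, +0.1082, +0.1389, -0.2015]
  T[4,:] = [+0.0000, -0.1120, +0.1668, +0.1408, +0.1527, -0.0357]
  T[5,:] = [+0.0000, -0.0409, -0.0371, +0.0161, -0.0161, +0.0281]
|λ(T)| sorted: 0.5767, 0.1816, 0.0622, 0.0622, 0.0211, 0.0000.
ρ = 0.5767; 0.5767 < 1 ⇒ converges.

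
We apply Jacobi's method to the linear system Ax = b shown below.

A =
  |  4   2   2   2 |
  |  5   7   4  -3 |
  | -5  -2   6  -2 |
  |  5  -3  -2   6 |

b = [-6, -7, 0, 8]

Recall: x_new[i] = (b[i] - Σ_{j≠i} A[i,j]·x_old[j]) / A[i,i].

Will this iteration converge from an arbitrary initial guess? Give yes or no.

Let D = diag(4, 7, 6, 6); L, U the strict triangles.
Jacobi: T = -D⁻¹(L+U), T[3,1] = -(-3)/(6) = +0.5000; T[3,3] = 0.
  T[0,:] = [+0.0000  -0.5000  -0.5000  -0.5000]
  T[1,:] = [-0.7143  +0.0000  -0.5714  +0.4286]
  T[2,:] = [+0.8333  +0.3333  +0.0000  +0.3333]
  T[3,:] = [-0.8333  +0.5000  +0.3333  +0.0000]
eigenvalue magnitudes: 1.1347, 0.6923, 0.6923, 0.4926.
ρ(T) = max|λ| = 1.1347; 1.1347 > 1: divergent.

no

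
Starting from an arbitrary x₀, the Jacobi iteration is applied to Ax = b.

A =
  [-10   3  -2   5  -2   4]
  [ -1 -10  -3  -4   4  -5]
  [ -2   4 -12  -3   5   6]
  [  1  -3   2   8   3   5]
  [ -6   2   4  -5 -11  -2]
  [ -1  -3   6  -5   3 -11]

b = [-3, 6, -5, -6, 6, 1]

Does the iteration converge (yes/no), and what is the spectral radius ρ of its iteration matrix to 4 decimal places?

no, ρ = 1.1513

Split A = D + L + U, D = diag(-10, -10, -12, 8, -11, -11).
Jacobi: T = -D⁻¹(L+U), T[5,4] = -(3)/(-11) = +0.2727; T[5,5] = 0.
  T[0,:] = [+0.0000, +0.3000, -0.2000, +0.5000, -0.2000, +0.4000]
  T[1,:] = [-0.1000, +0.0000, -0.3000, -0.4000, +0.4000, -0.5000]
  T[2,:] = [-0.1667, +0.3333, +0.0000, -0.2500, +0.4167, +0.5000]
  T[3,:] = [-0.1250, +0.3750, -0.2500, +0.0000, -0.3750, -0.6250]
  T[4,:] = [-0.5455, +0.1818, +0.3636, -0.4545, +0.0000, -0.1818]
  T[5,:] = [-0.0909, -0.2727, +0.5455, -0.4545, +0.2727, +0.0000]
eigenvalue magnitudes: 1.1513, 0.6359, 0.3237, 0.3237, 0.3141, 0.3141.
ρ = 1.1513; 1.1513 > 1 ⇒ diverges.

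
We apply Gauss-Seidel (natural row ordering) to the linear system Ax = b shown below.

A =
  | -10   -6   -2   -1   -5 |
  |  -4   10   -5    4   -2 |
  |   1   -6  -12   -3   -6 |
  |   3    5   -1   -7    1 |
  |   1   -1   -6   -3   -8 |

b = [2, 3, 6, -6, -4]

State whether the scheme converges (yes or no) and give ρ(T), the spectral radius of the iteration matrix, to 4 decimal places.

Split A = D + L + U, D = diag(-10, 10, -12, -7, -8).
T_GS = -(D+L)⁻¹U: row 0 first, T[0,3] = -(-1)/(-10) = -0.1000; later rows by forward substitution.
  T[0,:] = [+0.0000  -0.6000  -0.2000  -0.1000  -0.5000]
  T[1,:] = [+0.0000  -0.2400  +0.4200  -0.4400  -0.0000]
  T[2,:] = [+0.0000  +0.0700  -0.2267  -0.0383  -0.5417]
  T[3,:] = [+0.0000  -0.4386  +0.2467  -0.3517  +0.0060]
  T[4,:] = [+0.0000  +0.0670  +0.0000  +0.2031  +0.3415]
moduli |λ_i(T)| = 0.8245, 0.3275, 0.0704, 0.0704, 0.0000.
ρ(T) = max|λ| = 0.8245; 0.8245 < 1, so it converges for any x₀.

yes, ρ = 0.8245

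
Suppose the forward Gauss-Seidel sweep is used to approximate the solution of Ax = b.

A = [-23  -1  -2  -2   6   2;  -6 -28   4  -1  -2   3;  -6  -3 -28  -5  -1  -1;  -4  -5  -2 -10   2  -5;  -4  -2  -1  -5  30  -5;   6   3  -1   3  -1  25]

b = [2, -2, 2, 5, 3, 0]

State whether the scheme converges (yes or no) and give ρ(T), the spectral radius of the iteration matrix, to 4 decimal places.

yes, ρ = 0.1573

Write A = D+L+U with D = diag(-23, -28, -28, -10, 30, 25).
GS T = -(D+L)⁻¹U: row 0 first, T[0,4] = -(6)/(-23) = +0.2609; later rows by forward substitution.
  T[0,:] = [+0.0000, -0.0435, -0.0870, -0.0870, +0.2609, +0.0870]
  T[1,:] = [+0.0000, +0.0093, +0.1615, -0.0171, -0.1273, +0.0885]
  T[2,:] = [+0.0000, +0.0083, +0.0013, -0.1581, -0.0780, -0.0638]
  T[3,:] = [+0.0000, +0.0111, -0.0462, +0.0749, +0.1749, -0.5663]
  T[4,:] = [+0.0000, -0.0031, -0.0085, -0.0055, +0.0528, +0.0877]
  T[5,:] = [+0.0000, +0.0082, +0.0068, +0.0074, -0.0693, +0.0374]
|roots of det(T-λI)|: 0.1573, 0.1266, 0.1266, 0.0899, 0.0391, 0.0000.
ρ = 0.1573; 0.1573 < 1 ⇒ converges.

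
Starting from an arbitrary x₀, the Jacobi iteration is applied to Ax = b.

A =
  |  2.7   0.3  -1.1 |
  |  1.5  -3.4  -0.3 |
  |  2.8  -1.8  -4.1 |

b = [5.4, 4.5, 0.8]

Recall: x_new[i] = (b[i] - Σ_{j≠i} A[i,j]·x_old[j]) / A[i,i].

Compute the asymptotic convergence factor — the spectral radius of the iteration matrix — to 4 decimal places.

Split A = D + L + U, D = diag(2.7, -3.4, -4.1).
Jacobi T = -D⁻¹(L+U): T[0,1] = -(0.3)/(2.7) = -0.1111; T[0,0] = 0.
  T[0,:] = [+0.0000 -0.1111 +0.4074]
  T[1,:] = [+0.4412 +0.0000 -0.0882]
  T[2,:] = [+0.6829 -0.4390 +0.0000]
|roots of det(T-λI)|: 0.6200, 0.3413, 0.3413.
ρ = 0.6200; 0.6200 < 1, so it converges for any x₀.

0.6200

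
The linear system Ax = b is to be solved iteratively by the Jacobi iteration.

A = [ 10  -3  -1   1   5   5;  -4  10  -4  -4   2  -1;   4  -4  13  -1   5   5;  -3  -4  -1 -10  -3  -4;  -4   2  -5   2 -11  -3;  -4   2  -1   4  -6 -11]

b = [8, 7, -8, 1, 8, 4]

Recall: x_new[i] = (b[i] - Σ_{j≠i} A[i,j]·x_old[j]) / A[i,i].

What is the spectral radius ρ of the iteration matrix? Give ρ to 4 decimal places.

Diagonal D = diag(10, 10, 13, -10, -11, -11); L, U strict lower/upper.
Jacobi T = -D⁻¹(L+U): T[2,3] = -(-1)/(13) = +0.0769; T[2,2] = 0.
  T[0,:] = [+0.0000  +0.3000  +0.1000  -0.1000  -0.5000  -0.5000]
  T[1,:] = [+0.4000  +0.0000  +0.4000  +0.4000  -0.2000  +0.1000]
  T[2,:] = [-0.3077  +0.3077  +0.0000  +0.0769  -0.3846  -0.3846]
  T[3,:] = [-0.3000  -0.4000  -0.1000  +0.0000  -0.3000  -0.4000]
  T[4,:] = [-0.3636  +0.1818  -0.4545  +0.1818  +0.0000  -0.2727]
  T[5,:] = [-0.3636  +0.1818  -0.0909  +0.3636  -0.5455  +0.0000]
|λ(T)| sorted: 1.1277, 0.6495, 0.5785, 0.5785, 0.3150, 0.1828.
ρ = 1.1277; 1.1277 > 1: divergent.

1.1277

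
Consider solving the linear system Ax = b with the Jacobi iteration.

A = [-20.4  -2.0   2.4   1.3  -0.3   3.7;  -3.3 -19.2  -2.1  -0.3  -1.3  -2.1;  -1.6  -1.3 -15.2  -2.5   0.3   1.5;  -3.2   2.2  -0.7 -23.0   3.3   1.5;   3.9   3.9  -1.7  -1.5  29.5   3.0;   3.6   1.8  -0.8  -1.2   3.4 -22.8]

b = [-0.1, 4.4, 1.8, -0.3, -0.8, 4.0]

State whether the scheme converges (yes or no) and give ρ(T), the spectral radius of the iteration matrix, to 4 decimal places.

yes, ρ = 0.2331

Write A = D+L+U with D = diag(-20.4, -19.2, -15.2, -23, 29.5, -22.8).
T_J = -D⁻¹(L+U): T[3,2] = -(-0.7)/(-23) = -0.0304; T[3,3] = 0.
  T[0,:] = [+0.0000  -0.0980  +0.1176  +0.0637  -0.0147  +0.1814]
  T[1,:] = [-0.1719  +0.0000  -0.1094  -0.0156  -0.0677  -0.1094]
  T[2,:] = [-0.1053  -0.0855  +0.0000  -0.1645  +0.0197  +0.0987]
  T[3,:] = [-0.1391  +0.0957  -0.0304  +0.0000  +0.1435  +0.0652]
  T[4,:] = [-0.1322  -0.1322  +0.0576  +0.0508  +0.0000  -0.1017]
  T[5,:] = [+0.1579  +0.0789  -0.0351  -0.0526  +0.1491  +0.0000]
|roots of det(T-λI)|: 0.2331, 0.1891, 0.1891, 0.1505, 0.1317, 0.1317.
ρ = 0.2331; 0.2331 < 1 ⇒ converges.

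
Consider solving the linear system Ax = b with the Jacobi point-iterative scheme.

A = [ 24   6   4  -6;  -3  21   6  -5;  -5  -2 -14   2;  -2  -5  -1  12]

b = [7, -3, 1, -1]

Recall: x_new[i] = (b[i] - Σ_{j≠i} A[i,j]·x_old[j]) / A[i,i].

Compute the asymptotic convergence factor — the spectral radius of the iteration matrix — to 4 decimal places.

Let D = diag(24, 21, -14, 12); L, U the strict triangles.
T_J = -D⁻¹(L+U): T[0,1] = -(6)/(24) = -0.2500; T[0,0] = 0.
  T[0,:] = [+0.0000, -0.2500, -0.1667, +0.2500]
  T[1,:] = [+0.1429, +0.0000, -0.2857, +0.2381]
  T[2,:] = [-0.3571, -0.1429, +0.0000, +0.1429]
  T[3,:] = [+0.1667, +0.4167, +0.0833, +0.0000]
eigenvalue magnitudes: 0.5670, 0.3597, 0.1718, 0.1718.
spectral radius ρ = 0.5670; 0.5670 < 1: convergent.

0.5670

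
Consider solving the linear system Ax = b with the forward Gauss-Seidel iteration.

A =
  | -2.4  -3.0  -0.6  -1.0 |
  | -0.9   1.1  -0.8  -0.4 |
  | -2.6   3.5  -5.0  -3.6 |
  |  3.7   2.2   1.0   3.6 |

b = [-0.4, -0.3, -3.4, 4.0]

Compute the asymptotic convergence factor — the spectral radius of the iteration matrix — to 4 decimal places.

A = D + L + U where D = diag(-2.4, 1.1, -5, 3.6).
Gauss-Seidel: T = -(D+L)⁻¹U, row 0 first, T[0,2] = -(-0.6)/(-2.4) = -0.2500; later rows by forward substitution.
  T[0,:] = [+0.0000  -1.2500  -0.2500  -0.4167]
  T[1,:] = [+0.0000  -1.0227  +0.5227  +0.0227]
  T[2,:] = [+0.0000  -0.0659  +0.4959  -0.4874]
  T[3,:] = [+0.0000  +1.9280  -0.2003  +0.5497]
|eigenvalues of T|: 1.1989, 0.7491, 0.7491, 0.0000.
ρ(T) = max|λ| = 1.1989; 1.1989 > 1: divergent.

1.1989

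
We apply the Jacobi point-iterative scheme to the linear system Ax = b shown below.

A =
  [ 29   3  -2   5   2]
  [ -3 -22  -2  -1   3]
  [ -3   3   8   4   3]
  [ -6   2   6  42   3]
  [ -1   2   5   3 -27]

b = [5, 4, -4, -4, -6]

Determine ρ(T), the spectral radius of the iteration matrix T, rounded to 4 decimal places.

Write A = D+L+U with D = diag(29, -22, 8, 42, -27).
T_J = -D⁻¹(L+U): T[1,3] = -(-1)/(-22) = -0.0455; T[1,1] = 0.
  T[0,:] = [+0.0000, -0.1034, +0.0690, -0.1724, -0.0690]
  T[1,:] = [-0.1364, +0.0000, -0.0909, -0.0455, +0.1364]
  T[2,:] = [+0.3750, -0.3750, +0.0000, -0.5000, -0.3750]
  T[3,:] = [+0.1429, -0.0476, -0.1429, +0.0000, -0.0714]
  T[4,:] = [-0.0370, +0.0741, +0.1852, +0.1111, +0.0000]
|λ(T)| sorted: 0.2905, 0.1609, 0.1609, 0.0359, 0.0359.
spectral radius ρ = 0.2905; 0.2905 < 1, so it converges for any x₀.

0.2905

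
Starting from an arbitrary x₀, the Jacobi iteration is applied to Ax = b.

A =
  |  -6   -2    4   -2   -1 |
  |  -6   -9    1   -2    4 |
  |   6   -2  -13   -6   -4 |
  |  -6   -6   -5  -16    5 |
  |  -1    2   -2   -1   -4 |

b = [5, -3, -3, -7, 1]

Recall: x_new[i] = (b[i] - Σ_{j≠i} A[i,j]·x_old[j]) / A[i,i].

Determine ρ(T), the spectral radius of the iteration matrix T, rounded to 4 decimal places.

1.1591

A = D + L + U where D = diag(-6, -9, -13, -16, -4).
T_J = -D⁻¹(L+U): T[1,3] = -(-2)/(-9) = -0.2222; T[1,1] = 0.
  T[0,:] = [+0.0000 -0.3333 +0.6667 -0.3333 -0.1667]
  T[1,:] = [-0.6667 +0.0000 +0.1111 -0.2222 +0.4444]
  T[2,:] = [+0.4615 -0.1538 +0.0000 -0.4615 -0.3077]
  T[3,:] = [-0.3750 -0.3750 -0.3125 +0.0000 +0.3125]
  T[4,:] = [-0.2500 +0.5000 -0.5000 -0.2500 +0.0000]
|λ(T)| sorted: 1.1591, 0.7111, 0.7111, 0.4075, 0.1983.
spectral radius ρ = 1.1591; 1.1591 > 1: divergent.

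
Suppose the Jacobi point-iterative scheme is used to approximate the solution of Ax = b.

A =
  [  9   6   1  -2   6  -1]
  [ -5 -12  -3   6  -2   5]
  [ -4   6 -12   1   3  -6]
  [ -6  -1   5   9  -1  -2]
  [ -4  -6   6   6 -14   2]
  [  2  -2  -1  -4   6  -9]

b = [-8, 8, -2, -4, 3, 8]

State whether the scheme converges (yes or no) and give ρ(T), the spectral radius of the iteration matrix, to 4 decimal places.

no, ρ = 1.3535

Let D = diag(9, -12, -12, 9, -14, -9); L, U the strict triangles.
T_J = -D⁻¹(L+U): T[5,4] = -(6)/(-9) = +0.6667; T[5,5] = 0.
  T[0,:] = [+0.0000, -0.6667, -0.1111, +0.2222, -0.6667, +0.1111]
  T[1,:] = [-0.4167, +0.0000, -0.2500, +0.5000, -0.1667, +0.4167]
  T[2,:] = [-0.3333, +0.5000, +0.0000, +0.0833, +0.2500, -0.5000]
  T[3,:] = [+0.6667, +0.1111, -0.5556, +0.0000, +0.1111, +0.2222]
  T[4,:] = [-0.2857, -0.4286, +0.4286, +0.4286, +0.0000, +0.1429]
  T[5,:] = [+0.2222, -0.2222, -0.1111, -0.4444, +0.6667, +0.0000]
|λ(T)| sorted: 1.3535, 0.8357, 0.8357, 0.5203, 0.5203, 0.3610.
ρ = 1.3535; 1.3535 > 1 ⇒ diverges.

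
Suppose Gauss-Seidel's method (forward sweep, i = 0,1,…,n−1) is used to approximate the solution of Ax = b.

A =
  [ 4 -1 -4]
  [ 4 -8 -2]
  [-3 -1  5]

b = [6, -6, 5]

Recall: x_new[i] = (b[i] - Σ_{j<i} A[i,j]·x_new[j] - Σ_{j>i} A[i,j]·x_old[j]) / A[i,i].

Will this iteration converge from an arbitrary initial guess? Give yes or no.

A = D + L + U where D = diag(4, -8, 5).
Gauss-Seidel: T = -(D+L)⁻¹U, row 0 first, T[0,1] = -(-1)/(4) = +0.2500; later rows by forward substitution.
  T[0,:] = [+0.0000 +0.2500 +1.0000]
  T[1,:] = [+0.0000 +0.1250 +0.2500]
  T[2,:] = [+0.0000 +0.1750 +0.6500]
|λ(T)| sorted: 0.7231, 0.0519, 0.0000.
ρ(T) = max|λ| = 0.7231; 0.7231 < 1, so it converges for any x₀.

yes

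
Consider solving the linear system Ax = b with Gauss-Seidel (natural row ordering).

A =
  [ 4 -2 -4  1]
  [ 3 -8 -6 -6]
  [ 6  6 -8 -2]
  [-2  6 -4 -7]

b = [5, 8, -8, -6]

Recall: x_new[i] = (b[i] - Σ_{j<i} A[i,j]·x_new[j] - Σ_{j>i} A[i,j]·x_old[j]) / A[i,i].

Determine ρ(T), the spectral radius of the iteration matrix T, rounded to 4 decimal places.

Diagonal D = diag(4, -8, -8, -7); L, U strict lower/upper.
Gauss-Seidel: T = -(D+L)⁻¹U, row 0 first, T[0,1] = -(-2)/(4) = +0.5000; later rows by forward substitution.
  T[0,:] = [+0.0000  +0.5000  +1.0000  -0.2500]
  T[1,:] = [+0.0000  +0.1875  -0.3750  -0.8438]
  T[2,:] = [+0.0000  +0.5156  +0.4688  -1.0703]
  T[3,:] = [+0.0000  -0.2768  -0.8750  -0.0402]
|roots of det(T-λI)|: 1.3028, 0.7154, 0.0287, 0.0000.
spectral radius ρ = 1.3028; 1.3028 > 1 ⇒ diverges.

1.3028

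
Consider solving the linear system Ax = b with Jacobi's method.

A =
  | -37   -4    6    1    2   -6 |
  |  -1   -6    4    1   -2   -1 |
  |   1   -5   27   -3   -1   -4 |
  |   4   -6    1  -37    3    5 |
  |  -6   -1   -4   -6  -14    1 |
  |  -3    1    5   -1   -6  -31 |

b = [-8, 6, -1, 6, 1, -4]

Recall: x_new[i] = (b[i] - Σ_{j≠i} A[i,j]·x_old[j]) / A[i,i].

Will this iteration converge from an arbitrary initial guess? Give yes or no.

Split A = D + L + U, D = diag(-37, -6, 27, -37, -14, -31).
Jacobi T = -D⁻¹(L+U): T[2,5] = -(-4)/(27) = +0.1481; T[2,2] = 0.
  T[0,:] = [+0.0000 -0.1081 +0.1622 +0.0270 +0.0541 -0.1622]
  T[1,:] = [-0.1667 +0.0000 +0.6667 +0.1667 -0.3333 -0.1667]
  T[2,:] = [-0.0370 +0.1852 +0.0000 +0.1111 +0.0370 +0.1481]
  T[3,:] = [+0.1081 -0.1622 +0.0270 +0.0000 +0.0811 +0.1351]
  T[4,:] = [-0.4286 -0.0714 -0.2857 -0.4286 +0.0000 +0.0714]
  T[5,:] = [-0.0968 +0.0323 +0.1613 -0.0323 -0.1935 +0.0000]
|roots of det(T-λI)|: 0.5075, 0.3507, 0.3301, 0.3301, 0.0705, 0.0705.
ρ = 0.5075; 0.5075 < 1 ⇒ converges.

yes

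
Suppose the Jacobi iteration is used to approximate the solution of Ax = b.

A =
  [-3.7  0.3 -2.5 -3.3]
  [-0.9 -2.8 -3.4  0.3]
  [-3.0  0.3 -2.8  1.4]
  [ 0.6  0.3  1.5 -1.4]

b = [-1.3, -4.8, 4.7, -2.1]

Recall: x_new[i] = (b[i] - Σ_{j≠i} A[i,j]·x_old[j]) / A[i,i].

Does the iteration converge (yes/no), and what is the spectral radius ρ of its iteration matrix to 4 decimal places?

Split A = D + L + U, D = diag(-3.7, -2.8, -2.8, -1.4).
Jacobi T = -D⁻¹(L+U): T[3,0] = -(0.6)/(-1.4) = +0.4286; T[3,3] = 0.
  T[0,:] = [+0.0000, +0.0811, -0.6757, -0.8919]
  T[1,:] = [-0.3214, +0.0000, -1.2143, +0.1071]
  T[2,:] = [-1.0714, +0.1071, +0.0000, +0.5000]
  T[3,:] = [+0.4286, +0.2143, +1.0714, +0.0000]
moduli |λ_i(T)| = 1.1654, 0.9824, 0.9824, 0.2483.
spectral radius ρ = 1.1654; 1.1654 > 1, so it fails to converge.

no, ρ = 1.1654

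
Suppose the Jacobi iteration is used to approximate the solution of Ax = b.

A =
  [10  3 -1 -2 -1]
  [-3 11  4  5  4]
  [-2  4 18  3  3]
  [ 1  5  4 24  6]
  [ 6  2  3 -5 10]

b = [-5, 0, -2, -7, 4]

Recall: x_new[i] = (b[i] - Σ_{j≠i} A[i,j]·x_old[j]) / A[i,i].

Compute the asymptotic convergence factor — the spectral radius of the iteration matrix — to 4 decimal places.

0.5759

Diagonal D = diag(10, 11, 18, 24, 10); L, U strict lower/upper.
Jacobi T = -D⁻¹(L+U): T[4,2] = -(3)/(10) = -0.3000; T[4,4] = 0.
  T[0,:] = [+0.0000, -0.3000, +0.1000, +0.2000, +0.1000]
  T[1,:] = [+0.2727, +0.0000, -0.3636, -0.4545, -0.3636]
  T[2,:] = [+0.1111, -0.2222, +0.0000, -0.1667, -0.1667]
  T[3,:] = [-0.0417, -0.2083, -0.1667, +0.0000, -0.2500]
  T[4,:] = [-0.6000, -0.2000, -0.3000, +0.5000, +0.0000]
|roots of det(T-λI)|: 0.5759, 0.4094, 0.4094, 0.2077, 0.0929.
spectral radius ρ = 0.5759; 0.5759 < 1: convergent.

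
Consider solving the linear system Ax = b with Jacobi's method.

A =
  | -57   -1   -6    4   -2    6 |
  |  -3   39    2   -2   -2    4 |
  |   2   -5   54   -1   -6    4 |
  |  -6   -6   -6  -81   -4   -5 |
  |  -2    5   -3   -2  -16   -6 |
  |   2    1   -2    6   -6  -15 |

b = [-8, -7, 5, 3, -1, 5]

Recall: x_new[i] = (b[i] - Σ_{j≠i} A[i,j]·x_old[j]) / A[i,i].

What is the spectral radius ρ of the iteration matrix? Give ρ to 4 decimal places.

0.4568

Diagonal D = diag(-57, 39, 54, -81, -16, -15); L, U strict lower/upper.
T_J = -D⁻¹(L+U): T[0,3] = -(4)/(-57) = +0.0702; T[0,0] = 0.
  T[0,:] = [+0.0000, -0.0175, -0.1053, +0.0702, -0.0351, +0.1053]
  T[1,:] = [+0.0769, +0.0000, -0.0513, +0.0513, +0.0513, -0.1026]
  T[2,:] = [-0.0370, +0.0926, +0.0000, +0.0185, +0.1111, -0.0741]
  T[3,:] = [-0.0741, -0.0741, -0.0741, +0.0000, -0.0494, -0.0617]
  T[4,:] = [-0.1250, +0.3125, -0.1875, -0.1250, +0.0000, -0.3750]
  T[5,:] = [+0.1333, +0.0667, -0.1333, +0.4000, -0.4000, +0.0000]
eigenvalue magnitudes: 0.4568, 0.2350, 0.2350, 0.1779, 0.1779, 0.0955.
ρ = 0.4568; 0.4568 < 1: convergent.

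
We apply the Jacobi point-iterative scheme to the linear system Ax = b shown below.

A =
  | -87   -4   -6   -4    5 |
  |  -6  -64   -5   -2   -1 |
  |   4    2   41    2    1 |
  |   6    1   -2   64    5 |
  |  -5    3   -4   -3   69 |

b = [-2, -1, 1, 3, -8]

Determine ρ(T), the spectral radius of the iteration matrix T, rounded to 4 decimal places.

0.1565

Let D = diag(-87, -64, 41, 64, 69); L, U the strict triangles.
Jacobi T = -D⁻¹(L+U): T[4,3] = -(-3)/(69) = +0.0435; T[4,4] = 0.
  T[0,:] = [+0.0000  -0.0460  -0.0690  -0.0460  +0.0575]
  T[1,:] = [-0.0938  +0.0000  -0.0781  -0.0312  -0.0156]
  T[2,:] = [-0.0976  -0.0488  +0.0000  -0.0488  -0.0244]
  T[3,:] = [-0.0938  -0.0156  +0.0312  +0.0000  -0.0781]
  T[4,:] = [+0.0725  -0.0435  +0.0580  +0.0435  +0.0000]
|roots of det(T-λI)|: 0.1565, 0.1026, 0.0441, 0.0193, 0.0193.
ρ(T) = max|λ| = 0.1565; 0.1565 < 1 ⇒ converges.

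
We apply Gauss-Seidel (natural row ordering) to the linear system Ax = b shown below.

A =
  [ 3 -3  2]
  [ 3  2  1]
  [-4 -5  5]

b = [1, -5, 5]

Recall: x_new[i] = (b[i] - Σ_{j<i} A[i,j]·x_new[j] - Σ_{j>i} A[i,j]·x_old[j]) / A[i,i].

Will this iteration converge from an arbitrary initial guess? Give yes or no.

no

Let D = diag(3, 2, 5); L, U the strict triangles.
Gauss-Seidel: T = -(D+L)⁻¹U, row 0 first, T[0,1] = -(-3)/(3) = +1.0000; later rows by forward substitution.
  T[0,:] = [+0.0000  +1.0000  -0.6667]
  T[1,:] = [+0.0000  -1.5000  +0.5000]
  T[2,:] = [+0.0000  -0.7000  -0.0333]
|roots of det(T-λI)|: 1.2000, 0.3333, 0.0000.
ρ = 1.2000; 1.2000 > 1: divergent.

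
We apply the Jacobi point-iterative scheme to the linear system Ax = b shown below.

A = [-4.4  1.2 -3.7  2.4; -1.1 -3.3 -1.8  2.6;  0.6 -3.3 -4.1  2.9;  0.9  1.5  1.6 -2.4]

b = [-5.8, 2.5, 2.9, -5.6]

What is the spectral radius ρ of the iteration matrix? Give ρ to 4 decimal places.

1.5159

A = D + L + U where D = diag(-4.4, -3.3, -4.1, -2.4).
T_J = -D⁻¹(L+U): T[2,1] = -(-3.3)/(-4.1) = -0.8049; T[2,2] = 0.
  T[0,:] = [+0.0000, +0.2727, -0.8409, +0.5455]
  T[1,:] = [-0.3333, +0.0000, -0.5455, +0.7879]
  T[2,:] = [+0.1463, -0.8049, +0.0000, +0.7073]
  T[3,:] = [+0.3750, +0.6250, +0.6667, +0.0000]
moduli |λ_i(T)| = 1.5159, 0.7777, 0.5747, 0.5747.
ρ = 1.5159; 1.5159 > 1, so it fails to converge.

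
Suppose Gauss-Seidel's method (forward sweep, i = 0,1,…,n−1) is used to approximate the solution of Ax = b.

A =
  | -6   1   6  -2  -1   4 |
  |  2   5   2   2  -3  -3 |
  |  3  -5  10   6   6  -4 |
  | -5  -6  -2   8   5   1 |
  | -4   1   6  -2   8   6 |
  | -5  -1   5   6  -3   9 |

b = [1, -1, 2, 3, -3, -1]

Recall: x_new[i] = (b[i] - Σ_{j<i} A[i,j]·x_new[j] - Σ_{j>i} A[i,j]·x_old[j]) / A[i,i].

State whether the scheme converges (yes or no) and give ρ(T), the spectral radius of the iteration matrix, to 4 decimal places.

no, ρ = 1.4255

Write A = D+L+U with D = diag(-6, 5, 10, 8, 8, 9).
Gauss-Seidel: T = -(D+L)⁻¹U, row 0 first, T[0,3] = -(-2)/(-6) = -0.3333; later rows by forward substitution.
  T[0,:] = [+0.0000, +0.1667, +1.0000, -0.3333, -0.1667, +0.6667]
  T[1,:] = [+0.0000, -0.0667, -0.8000, -0.2667, +0.6667, +0.3333]
  T[2,:] = [+0.0000, -0.0833, -0.7000, -0.6333, -0.2167, +0.3667]
  T[3,:] = [+0.0000, +0.0333, -0.1500, -0.5667, -0.2833, +0.6333]
  T[4,:] = [+0.0000, +0.1625, +1.0875, +0.2000, -0.0750, -0.5750]
  T[5,:] = [+0.0000, +0.1634, +1.3181, +0.5815, +0.2657, -0.4102]
|roots of det(T-λI)|: 1.4255, 0.7419, 0.3353, 0.3353, 0.0876, 0.0000.
spectral radius ρ = 1.4255; 1.4255 > 1: divergent.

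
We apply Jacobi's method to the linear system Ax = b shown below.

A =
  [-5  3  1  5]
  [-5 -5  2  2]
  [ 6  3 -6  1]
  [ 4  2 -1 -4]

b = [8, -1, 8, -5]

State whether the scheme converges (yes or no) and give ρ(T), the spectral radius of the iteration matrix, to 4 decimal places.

Let D = diag(-5, -5, -6, -4); L, U the strict triangles.
Jacobi: T = -D⁻¹(L+U), T[3,1] = -(2)/(-4) = +0.5000; T[3,3] = 0.
  T[0,:] = [+0.0000, +0.6000, +0.2000, +1.0000]
  T[1,:] = [-1.0000, +0.0000, +0.4000, +0.4000]
  T[2,:] = [+1.0000, +0.5000, +0.0000, +0.1667]
  T[3,:] = [+1.0000, +0.5000, -0.2500, +0.0000]
|λ(T)| sorted: 1.1466, 0.7808, 0.2660, 0.2660.
spectral radius ρ = 1.1466; 1.1466 > 1, so it fails to converge.

no, ρ = 1.1466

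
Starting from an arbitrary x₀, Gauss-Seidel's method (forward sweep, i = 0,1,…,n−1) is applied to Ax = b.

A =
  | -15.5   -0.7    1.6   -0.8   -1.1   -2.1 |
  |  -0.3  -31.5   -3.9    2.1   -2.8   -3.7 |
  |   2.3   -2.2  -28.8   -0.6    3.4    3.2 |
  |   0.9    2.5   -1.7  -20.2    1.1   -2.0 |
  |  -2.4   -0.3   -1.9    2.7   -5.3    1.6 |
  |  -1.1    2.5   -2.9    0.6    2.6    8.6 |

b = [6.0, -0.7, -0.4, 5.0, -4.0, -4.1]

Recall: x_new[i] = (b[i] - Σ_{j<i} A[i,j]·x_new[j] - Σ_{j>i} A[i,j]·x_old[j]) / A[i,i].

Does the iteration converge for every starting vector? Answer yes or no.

Write A = D+L+U with D = diag(-15.5, -31.5, -28.8, -20.2, -5.3, 8.6).
GS T = -(D+L)⁻¹U: row 0 first, T[0,5] = -(-2.1)/(-15.5) = -0.1355; later rows by forward substitution.
  T[0,:] = [+0.0000 -0.0452 +0.1032 -0.0516 -0.0710 -0.1355]
  T[1,:] = [+0.0000 +0.0004 -0.1248 +0.0672 -0.0882 -0.1162]
  T[2,:] = [+0.0000 -0.0036 +0.0178 -0.0301 +0.1191 +0.1092]
  T[3,:] = [+0.0000 -0.0017 -0.0123 +0.0085 +0.0304 -0.1286]
  T[4,:] = [+0.0000 +0.0209 -0.0523 +0.0347 +0.0099 +0.2652]
  T[5,:] = [+0.0000 -0.0133 +0.0722 -0.0474 +0.0516 -0.0179]
|eigenvalues of T|: 0.1808, 0.0948, 0.0671, 0.0146, 0.0145, 0.0000.
ρ = 0.1808; 0.1808 < 1, so it converges for any x₀.

yes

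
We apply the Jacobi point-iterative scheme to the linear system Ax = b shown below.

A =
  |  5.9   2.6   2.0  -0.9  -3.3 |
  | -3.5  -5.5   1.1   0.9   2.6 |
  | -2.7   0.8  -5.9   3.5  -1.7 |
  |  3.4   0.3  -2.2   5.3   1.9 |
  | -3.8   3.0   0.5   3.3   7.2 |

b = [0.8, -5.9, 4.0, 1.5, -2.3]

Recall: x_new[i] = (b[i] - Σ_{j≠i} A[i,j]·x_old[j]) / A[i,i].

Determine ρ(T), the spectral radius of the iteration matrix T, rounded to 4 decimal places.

1.1835

Write A = D+L+U with D = diag(5.9, -5.5, -5.9, 5.3, 7.2).
T_J = -D⁻¹(L+U): T[0,3] = -(-0.9)/(5.9) = +0.1525; T[0,0] = 0.
  T[0,:] = [+0.0000 -0.4407 -0.3390 +0.1525 +0.5593]
  T[1,:] = [-0.6364 +0.0000 +0.2000 +0.1636 +0.4727]
  T[2,:] = [-0.4576 +0.1356 +0.0000 +0.5932 -0.2881]
  T[3,:] = [-0.6415 -0.0566 +0.4151 +0.0000 -0.3585]
  T[4,:] = [+0.5278 -0.4167 -0.0694 -0.4583 +0.0000]
|eigenvalues of T|: 1.1835, 0.7239, 0.7239, 0.1658, 0.1658.
spectral radius ρ = 1.1835; 1.1835 > 1, so it fails to converge.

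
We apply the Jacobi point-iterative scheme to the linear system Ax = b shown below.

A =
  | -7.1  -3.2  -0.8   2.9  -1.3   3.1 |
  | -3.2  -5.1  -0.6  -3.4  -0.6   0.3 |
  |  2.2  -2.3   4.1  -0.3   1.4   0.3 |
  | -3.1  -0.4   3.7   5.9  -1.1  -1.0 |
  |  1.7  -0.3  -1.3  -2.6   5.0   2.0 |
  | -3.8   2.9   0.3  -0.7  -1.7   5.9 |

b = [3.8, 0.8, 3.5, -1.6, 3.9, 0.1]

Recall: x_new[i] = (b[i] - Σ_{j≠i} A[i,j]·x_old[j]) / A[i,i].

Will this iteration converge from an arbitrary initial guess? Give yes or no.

no

A = D + L + U where D = diag(-7.1, -5.1, 4.1, 5.9, 5, 5.9).
Jacobi T = -D⁻¹(L+U): T[4,2] = -(-1.3)/(5) = +0.2600; T[4,4] = 0.
  T[0,:] = [+0.0000  -0.4507  -0.1127  +0.4085  -0.1831  +0.4366]
  T[1,:] = [-0.6275  +0.0000  -0.1176  -0.6667  -0.1176  +0.0588]
  T[2,:] = [-0.5366  +0.5610  +0.0000  +0.0732  -0.3415  -0.0732]
  T[3,:] = [+0.5254  +0.0678  -0.6271  +0.0000  +0.1864  +0.1695]
  T[4,:] = [-0.3400  +0.0600  +0.2600  +0.5200  +0.0000  -0.4000]
  T[5,:] = [+0.6441  -0.4915  -0.0508  +0.1186  +0.2881  +0.0000]
eigenvalue magnitudes: 1.2203, 0.7930, 0.7930, 0.7505, 0.2419, 0.0882.
ρ = 1.2203; 1.2203 > 1 ⇒ diverges.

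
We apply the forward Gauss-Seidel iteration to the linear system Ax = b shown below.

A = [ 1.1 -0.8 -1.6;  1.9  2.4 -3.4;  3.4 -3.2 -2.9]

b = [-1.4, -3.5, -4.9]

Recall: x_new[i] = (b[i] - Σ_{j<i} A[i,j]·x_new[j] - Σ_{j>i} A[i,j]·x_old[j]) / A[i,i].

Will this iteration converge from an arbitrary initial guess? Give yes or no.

no

A = D + L + U where D = diag(1.1, 2.4, -2.9).
GS T = -(D+L)⁻¹U: row 0 first, T[0,2] = -(-1.6)/(1.1) = +1.4545; later rows by forward substitution.
  T[0,:] = [+0.0000, +0.7273, +1.4545]
  T[1,:] = [+0.0000, -0.5758, +0.2652]
  T[2,:] = [+0.0000, +1.4880, +1.4127]
|λ(T)| sorted: 1.5945, 0.7575, 0.0000.
ρ(T) = max|λ| = 1.5945; 1.5945 > 1: divergent.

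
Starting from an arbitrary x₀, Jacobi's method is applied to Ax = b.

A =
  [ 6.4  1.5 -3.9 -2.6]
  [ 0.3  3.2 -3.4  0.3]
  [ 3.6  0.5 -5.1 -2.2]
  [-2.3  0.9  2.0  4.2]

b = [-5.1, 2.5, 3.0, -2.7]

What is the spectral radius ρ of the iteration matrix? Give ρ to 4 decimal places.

1.1230

Let D = diag(6.4, 3.2, -5.1, 4.2); L, U the strict triangles.
Jacobi: T = -D⁻¹(L+U), T[3,1] = -(0.9)/(4.2) = -0.2143; T[3,3] = 0.
  T[0,:] = [+0.0000 -0.2344 +0.6094 +0.4062]
  T[1,:] = [-0.0938 +0.0000 +1.0625 -0.0938]
  T[2,:] = [+0.7059 +0.0980 +0.0000 -0.4314]
  T[3,:] = [+0.5476 -0.2143 -0.4762 +0.0000]
|λ(T)| sorted: 1.1230, 0.6406, 0.6406, 0.1231.
ρ = 1.1230; 1.1230 > 1, so it fails to converge.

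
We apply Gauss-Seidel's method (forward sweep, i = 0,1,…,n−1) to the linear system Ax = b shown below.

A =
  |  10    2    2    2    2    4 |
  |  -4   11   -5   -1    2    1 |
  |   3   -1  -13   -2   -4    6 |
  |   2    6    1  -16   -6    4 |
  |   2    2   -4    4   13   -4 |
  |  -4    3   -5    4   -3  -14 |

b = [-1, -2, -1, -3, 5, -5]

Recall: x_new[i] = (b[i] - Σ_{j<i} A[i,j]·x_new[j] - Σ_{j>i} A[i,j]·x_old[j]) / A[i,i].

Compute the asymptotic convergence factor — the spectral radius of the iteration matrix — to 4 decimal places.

Diagonal D = diag(10, 11, -13, -16, 13, -14); L, U strict lower/upper.
T_GS = -(D+L)⁻¹U: row 0 first, T[0,5] = -(4)/(10) = -0.4000; later rows by forward substitution.
  T[0,:] = [+0.0000, -0.2000, -0.2000, -0.2000, -0.2000, -0.4000]
  T[1,:] = [+0.0000, -0.0727, +0.3818, +0.0182, -0.2545, -0.2364]
  T[2,:] = [+0.0000, -0.0406, -0.0755, -0.2014, -0.3343, +0.3874]
  T[3,:] = [+0.0000, -0.0548, +0.1135, -0.0308, -0.5163, +0.1356]
  T[4,:] = [+0.0000, +0.0463, -0.0861, -0.0245, +0.1260, +0.4831]
  T[5,:] = [+0.0000, +0.0305, +0.2168, +0.1294, -0.0525, -0.1395]
|λ(T)| sorted: 0.5412, 0.3632, 0.3632, 0.0820, 0.0787, 0.0000.
ρ(T) = max|λ| = 0.5412; 0.5412 < 1, so it converges for any x₀.

0.5412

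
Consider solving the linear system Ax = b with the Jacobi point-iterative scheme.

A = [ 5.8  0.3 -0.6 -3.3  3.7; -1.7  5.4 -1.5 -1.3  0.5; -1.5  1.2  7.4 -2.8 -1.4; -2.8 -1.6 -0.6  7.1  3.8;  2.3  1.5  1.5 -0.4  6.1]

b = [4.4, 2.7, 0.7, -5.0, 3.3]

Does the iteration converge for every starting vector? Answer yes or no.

yes

Diagonal D = diag(5.8, 5.4, 7.4, 7.1, 6.1); L, U strict lower/upper.
Jacobi T = -D⁻¹(L+U): T[2,1] = -(1.2)/(7.4) = -0.1622; T[2,2] = 0.
  T[0,:] = [+0.0000  -0.0517  +0.1034  +0.5690  -0.6379]
  T[1,:] = [+0.3148  +0.0000  +0.2778  +0.2407  -0.0926]
  T[2,:] = [+0.2027  -0.1622  +0.0000  +0.3784  +0.1892]
  T[3,:] = [+0.3944  +0.2254  +0.0845  +0.0000  -0.5352]
  T[4,:] = [-0.3770  -0.2459  -0.2459  +0.0656  +0.0000]
|λ(T)| sorted: 0.9459, 0.4288, 0.4275, 0.4275, 0.0896.
spectral radius ρ = 0.9459; 0.9459 < 1, so it converges for any x₀.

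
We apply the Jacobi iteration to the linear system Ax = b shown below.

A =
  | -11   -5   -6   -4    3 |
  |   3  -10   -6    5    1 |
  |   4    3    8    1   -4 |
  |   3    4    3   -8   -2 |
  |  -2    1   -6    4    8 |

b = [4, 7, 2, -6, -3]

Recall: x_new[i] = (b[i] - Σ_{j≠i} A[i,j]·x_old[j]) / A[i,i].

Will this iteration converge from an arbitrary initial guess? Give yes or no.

no

Let D = diag(-11, -10, 8, -8, 8); L, U the strict triangles.
Jacobi T = -D⁻¹(L+U): T[1,0] = -(3)/(-10) = +0.3000; T[1,1] = 0.
  T[0,:] = [+0.0000 -0.4545 -0.5455 -0.3636 +0.2727]
  T[1,:] = [+0.3000 +0.0000 -0.6000 +0.5000 +0.1000]
  T[2,:] = [-0.5000 -0.3750 +0.0000 -0.1250 +0.5000]
  T[3,:] = [+0.3750 +0.5000 +0.3750 +0.0000 -0.2500]
  T[4,:] = [+0.2500 -0.1250 +0.7500 -0.5000 +0.0000]
|roots of det(T-λI)|: 1.1746, 0.7933, 0.4835, 0.4835, 0.2296.
spectral radius ρ = 1.1746; 1.1746 > 1: divergent.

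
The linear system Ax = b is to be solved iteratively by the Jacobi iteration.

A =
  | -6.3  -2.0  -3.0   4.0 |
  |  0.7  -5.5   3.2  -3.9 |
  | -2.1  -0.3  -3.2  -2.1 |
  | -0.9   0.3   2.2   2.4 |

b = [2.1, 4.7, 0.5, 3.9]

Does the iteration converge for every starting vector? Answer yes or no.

no

Write A = D+L+U with D = diag(-6.3, -5.5, -3.2, 2.4).
T_J = -D⁻¹(L+U): T[3,0] = -(-0.9)/(2.4) = +0.3750; T[3,3] = 0.
  T[0,:] = [+0.0000  -0.3175  -0.4762  +0.6349]
  T[1,:] = [+0.1273  +0.0000  +0.5818  -0.7091]
  T[2,:] = [-0.6562  -0.0938  +0.0000  -0.6562]
  T[3,:] = [+0.3750  -0.1250  -0.9167  +0.0000]
|eigenvalues of T|: 1.3340, 0.7824, 0.4495, 0.4495.
ρ = 1.3340; 1.3340 > 1 ⇒ diverges.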